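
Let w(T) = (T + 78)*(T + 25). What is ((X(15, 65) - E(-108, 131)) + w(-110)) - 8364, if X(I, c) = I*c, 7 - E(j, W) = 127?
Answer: -4549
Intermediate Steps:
E(j, W) = -120 (E(j, W) = 7 - 1*127 = 7 - 127 = -120)
w(T) = (25 + T)*(78 + T) (w(T) = (78 + T)*(25 + T) = (25 + T)*(78 + T))
((X(15, 65) - E(-108, 131)) + w(-110)) - 8364 = ((15*65 - 1*(-120)) + (1950 + (-110)**2 + 103*(-110))) - 8364 = ((975 + 120) + (1950 + 12100 - 11330)) - 8364 = (1095 + 2720) - 8364 = 3815 - 8364 = -4549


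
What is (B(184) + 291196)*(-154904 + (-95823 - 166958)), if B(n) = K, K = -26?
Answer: -121617341450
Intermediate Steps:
B(n) = -26
(B(184) + 291196)*(-154904 + (-95823 - 166958)) = (-26 + 291196)*(-154904 + (-95823 - 166958)) = 291170*(-154904 - 262781) = 291170*(-417685) = -121617341450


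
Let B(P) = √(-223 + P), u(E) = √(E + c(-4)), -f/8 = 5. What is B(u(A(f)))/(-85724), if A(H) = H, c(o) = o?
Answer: -√(-223 + 2*I*√11)/85724 ≈ -2.5906e-6 - 0.00017422*I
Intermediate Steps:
f = -40 (f = -8*5 = -40)
u(E) = √(-4 + E) (u(E) = √(E - 4) = √(-4 + E))
B(u(A(f)))/(-85724) = √(-223 + √(-4 - 40))/(-85724) = √(-223 + √(-44))*(-1/85724) = √(-223 + 2*I*√11)*(-1/85724) = -√(-223 + 2*I*√11)/85724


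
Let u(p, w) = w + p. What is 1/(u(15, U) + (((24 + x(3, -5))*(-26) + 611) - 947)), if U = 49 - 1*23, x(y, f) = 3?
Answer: -1/997 ≈ -0.0010030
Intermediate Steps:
U = 26 (U = 49 - 23 = 26)
u(p, w) = p + w
1/(u(15, U) + (((24 + x(3, -5))*(-26) + 611) - 947)) = 1/((15 + 26) + (((24 + 3)*(-26) + 611) - 947)) = 1/(41 + ((27*(-26) + 611) - 947)) = 1/(41 + ((-702 + 611) - 947)) = 1/(41 + (-91 - 947)) = 1/(41 - 1038) = 1/(-997) = -1/997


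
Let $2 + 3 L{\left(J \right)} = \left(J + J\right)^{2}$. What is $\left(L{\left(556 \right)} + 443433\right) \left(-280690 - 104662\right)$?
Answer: $- \frac{989137313032}{3} \approx -3.2971 \cdot 10^{11}$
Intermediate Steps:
$L{\left(J \right)} = - \frac{2}{3} + \frac{4 J^{2}}{3}$ ($L{\left(J \right)} = - \frac{2}{3} + \frac{\left(J + J\right)^{2}}{3} = - \frac{2}{3} + \frac{\left(2 J\right)^{2}}{3} = - \frac{2}{3} + \frac{4 J^{2}}{3}$)
$\left(L{\left(556 \right)} + 443433\right) \left(-280690 - 104662\right) = \left(\left(- \frac{2}{3} + \frac{4 \cdot 556^{2}}{3}\right) + 443433\right) \left(-280690 - 104662\right) = \left(\left(- \frac{2}{3} + \frac{4}{3} \cdot 309136\right) + 443433\right) \left(-385352\right) = \left(\left(- \frac{2}{3} + \frac{1236544}{3}\right) + 443433\right) \left(-385352\right) = \left(\frac{1236542}{3} + 443433\right) \left(-385352\right) = \frac{2566841}{3} \left(-385352\right) = - \frac{989137313032}{3}$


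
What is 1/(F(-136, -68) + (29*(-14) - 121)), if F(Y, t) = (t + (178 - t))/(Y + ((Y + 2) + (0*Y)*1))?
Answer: -135/71234 ≈ -0.0018952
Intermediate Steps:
F(Y, t) = 178/(2 + 2*Y) (F(Y, t) = 178/(Y + ((2 + Y) + 0*1)) = 178/(Y + ((2 + Y) + 0)) = 178/(Y + (2 + Y)) = 178/(2 + 2*Y))
1/(F(-136, -68) + (29*(-14) - 121)) = 1/(89/(1 - 136) + (29*(-14) - 121)) = 1/(89/(-135) + (-406 - 121)) = 1/(89*(-1/135) - 527) = 1/(-89/135 - 527) = 1/(-71234/135) = -135/71234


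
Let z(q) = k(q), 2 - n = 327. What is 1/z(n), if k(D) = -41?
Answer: -1/41 ≈ -0.024390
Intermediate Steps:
n = -325 (n = 2 - 1*327 = 2 - 327 = -325)
z(q) = -41
1/z(n) = 1/(-41) = -1/41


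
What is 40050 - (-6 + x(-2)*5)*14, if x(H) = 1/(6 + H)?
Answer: 80233/2 ≈ 40117.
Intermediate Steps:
40050 - (-6 + x(-2)*5)*14 = 40050 - (-6 + 5/(6 - 2))*14 = 40050 - (-6 + 5/4)*14 = 40050 - (-19)*14/4 = 40050 - 1*(-133/2) = 40050 + 133/2 = 80233/2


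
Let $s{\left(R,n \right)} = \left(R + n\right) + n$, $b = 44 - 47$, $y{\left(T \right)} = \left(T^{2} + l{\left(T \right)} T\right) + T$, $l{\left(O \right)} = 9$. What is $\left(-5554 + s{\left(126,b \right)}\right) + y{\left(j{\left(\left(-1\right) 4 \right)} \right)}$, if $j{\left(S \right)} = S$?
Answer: $-5458$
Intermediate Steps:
$y{\left(T \right)} = T^{2} + 10 T$ ($y{\left(T \right)} = \left(T^{2} + 9 T\right) + T = T^{2} + 10 T$)
$b = -3$ ($b = 44 - 47 = -3$)
$s{\left(R,n \right)} = R + 2 n$
$\left(-5554 + s{\left(126,b \right)}\right) + y{\left(j{\left(\left(-1\right) 4 \right)} \right)} = \left(-5554 + \left(126 + 2 \left(-3\right)\right)\right) + \left(-1\right) 4 \left(10 - 4\right) = \left(-5554 + \left(126 - 6\right)\right) - 4 \left(10 - 4\right) = \left(-5554 + 120\right) - 24 = -5434 - 24 = -5458$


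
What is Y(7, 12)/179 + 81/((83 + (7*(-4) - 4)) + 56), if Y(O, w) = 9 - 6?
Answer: 14820/19153 ≈ 0.77377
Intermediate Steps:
Y(O, w) = 3
Y(7, 12)/179 + 81/((83 + (7*(-4) - 4)) + 56) = 3/179 + 81/((83 + (7*(-4) - 4)) + 56) = 3*(1/179) + 81/((83 + (-28 - 4)) + 56) = 3/179 + 81/((83 - 32) + 56) = 3/179 + 81/(51 + 56) = 3/179 + 81/107 = 14820/19153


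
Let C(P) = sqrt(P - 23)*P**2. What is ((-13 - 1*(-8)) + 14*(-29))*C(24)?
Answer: -236736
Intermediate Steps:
C(P) = P**2*sqrt(-23 + P) (C(P) = sqrt(-23 + P)*P**2 = P**2*sqrt(-23 + P))
((-13 - 1*(-8)) + 14*(-29))*C(24) = ((-13 - 1*(-8)) + 14*(-29))*(24**2*sqrt(-23 + 24)) = ((-13 + 8) - 406)*(576*sqrt(1)) = (-5 - 406)*(576*1) = -411*576 = -236736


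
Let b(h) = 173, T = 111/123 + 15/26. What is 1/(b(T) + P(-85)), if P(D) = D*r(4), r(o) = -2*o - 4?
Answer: 1/1193 ≈ 0.00083822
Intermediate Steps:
T = 1577/1066 (T = 111*(1/123) + 15*(1/26) = 37/41 + 15/26 = 1577/1066 ≈ 1.4794)
r(o) = -4 - 2*o
P(D) = -12*D (P(D) = D*(-4 - 2*4) = D*(-4 - 8) = D*(-12) = -12*D)
1/(b(T) + P(-85)) = 1/(173 - 12*(-85)) = 1/(173 + 1020) = 1/1193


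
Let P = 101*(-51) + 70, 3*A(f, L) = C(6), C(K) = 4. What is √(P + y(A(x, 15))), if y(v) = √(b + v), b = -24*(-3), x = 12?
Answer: √(-45729 + 6*√165)/3 ≈ 71.221*I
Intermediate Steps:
b = 72
A(f, L) = 4/3 (A(f, L) = (⅓)*4 = 4/3)
y(v) = √(72 + v)
P = -5081 (P = -5151 + 70 = -5081)
√(P + y(A(x, 15))) = √(-5081 + √(72 + 4/3)) = √(-5081 + √(220/3)) = √(-5081 + 2*√165/3)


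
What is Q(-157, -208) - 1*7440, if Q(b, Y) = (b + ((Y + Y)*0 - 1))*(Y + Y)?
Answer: 58288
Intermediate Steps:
Q(b, Y) = 2*Y*(-1 + b) (Q(b, Y) = (b + ((2*Y)*0 - 1))*(2*Y) = (b + (0 - 1))*(2*Y) = (b - 1)*(2*Y) = (-1 + b)*(2*Y) = 2*Y*(-1 + b))
Q(-157, -208) - 1*7440 = 2*(-208)*(-1 - 157) - 1*7440 = 2*(-208)*(-158) - 7440 = 65728 - 7440 = 58288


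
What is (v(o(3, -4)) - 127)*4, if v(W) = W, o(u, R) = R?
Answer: -524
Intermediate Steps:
(v(o(3, -4)) - 127)*4 = (-4 - 127)*4 = -131*4 = -524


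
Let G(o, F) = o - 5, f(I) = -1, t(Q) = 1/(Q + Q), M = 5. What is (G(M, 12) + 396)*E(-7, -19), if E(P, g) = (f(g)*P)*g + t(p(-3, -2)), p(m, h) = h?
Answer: -52767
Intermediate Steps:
t(Q) = 1/(2*Q)
G(o, F) = -5 + o
E(P, g) = -1/4 - P*g (E(P, g) = (-P)*g + (1/2)/(-2) = -P*g + (1/2)*(-1/2) = -P*g - 1/4 = -1/4 - P*g)
(G(M, 12) + 396)*E(-7, -19) = ((-5 + 5) + 396)*(-1/4 - 1*(-7)*(-19)) = (0 + 396)*(-1/4 - 133) = 396*(-533/4) = -52767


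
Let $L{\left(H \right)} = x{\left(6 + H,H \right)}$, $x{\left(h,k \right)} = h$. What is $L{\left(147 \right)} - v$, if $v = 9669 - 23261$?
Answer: $13745$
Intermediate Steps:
$L{\left(H \right)} = 6 + H$
$v = -13592$
$L{\left(147 \right)} - v = \left(6 + 147\right) - -13592 = 153 + 13592 = 13745$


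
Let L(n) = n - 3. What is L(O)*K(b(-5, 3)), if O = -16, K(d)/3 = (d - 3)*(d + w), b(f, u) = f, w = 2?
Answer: -1368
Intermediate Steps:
K(d) = 3*(-3 + d)*(2 + d) (K(d) = 3*((d - 3)*(d + 2)) = 3*((-3 + d)*(2 + d)) = 3*(-3 + d)*(2 + d))
L(n) = -3 + n
L(O)*K(b(-5, 3)) = (-3 - 16)*(-18 - 3*(-5) + 3*(-5)²) = -19*(-18 + 15 + 3*25) = -19*(-18 + 15 + 75) = -19*72 = -1368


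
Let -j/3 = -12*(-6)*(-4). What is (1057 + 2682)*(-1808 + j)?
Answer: -3529616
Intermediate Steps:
j = 864 (j = -3*(-12*(-6))*(-4) = -216*(-4) = -3*(-288) = 864)
(1057 + 2682)*(-1808 + j) = (1057 + 2682)*(-1808 + 864) = 3739*(-944) = -3529616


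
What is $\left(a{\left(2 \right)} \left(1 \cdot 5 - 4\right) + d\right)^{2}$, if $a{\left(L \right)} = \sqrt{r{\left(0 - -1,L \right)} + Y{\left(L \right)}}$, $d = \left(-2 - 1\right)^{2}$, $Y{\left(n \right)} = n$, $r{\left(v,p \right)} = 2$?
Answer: $121$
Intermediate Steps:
$d = 9$ ($d = \left(-3\right)^{2} = 9$)
$a{\left(L \right)} = \sqrt{2 + L}$
$\left(a{\left(2 \right)} \left(1 \cdot 5 - 4\right) + d\right)^{2} = \left(\sqrt{2 + 2} \left(1 \cdot 5 - 4\right) + 9\right)^{2} = \left(\sqrt{4} \left(5 - 4\right) + 9\right)^{2} = \left(2 \cdot 1 + 9\right)^{2} = \left(2 + 9\right)^{2} = 11^{2} = 121$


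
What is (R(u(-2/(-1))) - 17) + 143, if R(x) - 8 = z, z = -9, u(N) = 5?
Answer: 125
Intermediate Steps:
R(x) = -1 (R(x) = 8 - 9 = -1)
(R(u(-2/(-1))) - 17) + 143 = (-1 - 17) + 143 = -18 + 143 = 125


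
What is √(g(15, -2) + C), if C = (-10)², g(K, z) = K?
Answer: √115 ≈ 10.724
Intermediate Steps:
C = 100
√(g(15, -2) + C) = √(15 + 100) = √115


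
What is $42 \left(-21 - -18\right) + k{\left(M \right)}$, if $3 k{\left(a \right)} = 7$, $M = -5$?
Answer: $- \frac{371}{3} \approx -123.67$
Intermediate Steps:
$k{\left(a \right)} = \frac{7}{3}$ ($k{\left(a \right)} = \frac{1}{3} \cdot 7 = \frac{7}{3}$)
$42 \left(-21 - -18\right) + k{\left(M \right)} = 42 \left(-21 - -18\right) + \frac{7}{3} = 42 \left(-21 + 18\right) + \frac{7}{3} = 42 \left(-3\right) + \frac{7}{3} = -126 + \frac{7}{3} = - \frac{371}{3}$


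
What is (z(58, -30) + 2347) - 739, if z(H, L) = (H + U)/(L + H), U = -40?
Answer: 22521/14 ≈ 1608.6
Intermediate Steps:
z(H, L) = (-40 + H)/(H + L) (z(H, L) = (H - 40)/(L + H) = (-40 + H)/(H + L))
(z(58, -30) + 2347) - 739 = ((-40 + 58)/(58 - 30) + 2347) - 739 = (18/28 + 2347) - 739 = ((1/28)*18 + 2347) - 739 = (9/14 + 2347) - 739 = 32867/14 - 739 = 22521/14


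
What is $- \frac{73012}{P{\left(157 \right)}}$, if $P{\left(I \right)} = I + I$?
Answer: $- \frac{36506}{157} \approx -232.52$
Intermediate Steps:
$P{\left(I \right)} = 2 I$
$- \frac{73012}{P{\left(157 \right)}} = - \frac{73012}{2 \cdot 157} = - \frac{73012}{314} = \left(-73012\right) \frac{1}{314} = - \frac{36506}{157}$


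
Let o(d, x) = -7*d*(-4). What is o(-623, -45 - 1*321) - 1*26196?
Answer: -43640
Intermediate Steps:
o(d, x) = 28*d
o(-623, -45 - 1*321) - 1*26196 = 28*(-623) - 1*26196 = -17444 - 26196 = -43640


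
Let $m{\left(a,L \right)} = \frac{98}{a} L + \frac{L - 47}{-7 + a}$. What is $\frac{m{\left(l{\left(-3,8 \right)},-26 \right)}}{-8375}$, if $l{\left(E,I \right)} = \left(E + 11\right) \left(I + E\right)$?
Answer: $\frac{21751}{2763750} \approx 0.0078701$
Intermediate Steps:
$l{\left(E,I \right)} = \left(11 + E\right) \left(E + I\right)$
$m{\left(a,L \right)} = \frac{-47 + L}{-7 + a} + \frac{98 L}{a}$ ($m{\left(a,L \right)} = \frac{98 L}{a} + \frac{-47 + L}{-7 + a} = \frac{-47 + L}{-7 + a} + \frac{98 L}{a}$)
$\frac{m{\left(l{\left(-3,8 \right)},-26 \right)}}{-8375} = \frac{\frac{1}{\left(-3\right)^{2} + 11 \left(-3\right) + 11 \cdot 8 - 24} \frac{1}{-7 + \left(\left(-3\right)^{2} + 11 \left(-3\right) + 11 \cdot 8 - 24\right)} \left(\left(-686\right) \left(-26\right) - 47 \left(\left(-3\right)^{2} + 11 \left(-3\right) + 11 \cdot 8 - 24\right) + 99 \left(-26\right) \left(\left(-3\right)^{2} + 11 \left(-3\right) + 11 \cdot 8 - 24\right)\right)}{-8375} = \frac{17836 - 47 \left(9 - 33 + 88 - 24\right) + 99 \left(-26\right) \left(9 - 33 + 88 - 24\right)}{\left(9 - 33 + 88 - 24\right) \left(-7 + \left(9 - 33 + 88 - 24\right)\right)} \left(- \frac{1}{8375}\right) = \frac{17836 - 1880 + 99 \left(-26\right) 40}{40 \left(-7 + 40\right)} \left(- \frac{1}{8375}\right) = \frac{17836 - 1880 - 102960}{40 \cdot 33} \left(- \frac{1}{8375}\right) = \frac{1}{40} \cdot \frac{1}{33} \left(-87004\right) \left(- \frac{1}{8375}\right) = \left(- \frac{21751}{330}\right) \left(- \frac{1}{8375}\right) = \frac{21751}{2763750}$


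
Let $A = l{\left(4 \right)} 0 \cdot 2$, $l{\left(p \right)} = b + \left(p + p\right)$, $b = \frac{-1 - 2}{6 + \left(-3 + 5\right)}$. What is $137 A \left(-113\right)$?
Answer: $0$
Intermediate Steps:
$b = - \frac{3}{8}$ ($b = - \frac{3}{6 + 2} = - \frac{3}{8} \approx -0.375$)
$l{\left(p \right)} = - \frac{3}{8} + 2 p$ ($l{\left(p \right)} = - \frac{3}{8} + \left(p + p\right) = - \frac{3}{8} + 2 p$)
$A = 0$ ($A = \left(- \frac{3}{8} + 2 \cdot 4\right) 0 \cdot 2 = \left(- \frac{3}{8} + 8\right) 0 \cdot 2 = \frac{61}{8} \cdot 0 \cdot 2 = 0 \cdot 2 = 0$)
$137 A \left(-113\right) = 137 \cdot 0 \left(-113\right) = 0 \left(-113\right) = 0$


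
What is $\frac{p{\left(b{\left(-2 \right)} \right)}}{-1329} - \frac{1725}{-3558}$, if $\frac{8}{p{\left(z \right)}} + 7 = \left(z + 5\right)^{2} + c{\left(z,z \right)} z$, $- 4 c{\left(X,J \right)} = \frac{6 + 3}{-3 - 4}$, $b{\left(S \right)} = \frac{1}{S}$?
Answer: $\frac{559608947}{1155350202} \approx 0.48436$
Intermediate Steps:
$c{\left(X,J \right)} = \frac{9}{28}$ ($c{\left(X,J \right)} = - \frac{\left(6 + 3\right) \frac{1}{-3 - 4}}{4} = - \frac{9 \frac{1}{-7}}{4} = - \frac{9 \left(- \frac{1}{7}\right)}{4} = \left(- \frac{1}{4}\right) \left(- \frac{9}{7}\right) = \frac{9}{28}$)
$p{\left(z \right)} = \frac{8}{-7 + \left(5 + z\right)^{2} + \frac{9 z}{28}}$ ($p{\left(z \right)} = \frac{8}{-7 + \left(\left(z + 5\right)^{2} + \frac{9 z}{28}\right)} = \frac{8}{-7 + \left(\left(5 + z\right)^{2} + \frac{9 z}{28}\right)} = \frac{8}{-7 + \left(5 + z\right)^{2} + \frac{9 z}{28}}$)
$\frac{p{\left(b{\left(-2 \right)} \right)}}{-1329} - \frac{1725}{-3558} = \frac{224 \frac{1}{504 + 28 \left(\frac{1}{-2}\right)^{2} + \frac{289}{-2}}}{-1329} - \frac{1725}{-3558} = \frac{224}{504 + 28 \left(- \frac{1}{2}\right)^{2} + 289 \left(- \frac{1}{2}\right)} \left(- \frac{1}{1329}\right) - - \frac{575}{1186} = \frac{224}{504 + 28 \cdot \frac{1}{4} - \frac{289}{2}} \left(- \frac{1}{1329}\right) + \frac{575}{1186} = \frac{224}{504 + 7 - \frac{289}{2}} \left(- \frac{1}{1329}\right) + \frac{575}{1186} = \frac{224}{\frac{733}{2}} \left(- \frac{1}{1329}\right) + \frac{575}{1186} = 224 \cdot \frac{2}{733} \left(- \frac{1}{1329}\right) + \frac{575}{1186} = \frac{448}{733} \left(- \frac{1}{1329}\right) + \frac{575}{1186} = - \frac{448}{974157} + \frac{575}{1186} = \frac{559608947}{1155350202}$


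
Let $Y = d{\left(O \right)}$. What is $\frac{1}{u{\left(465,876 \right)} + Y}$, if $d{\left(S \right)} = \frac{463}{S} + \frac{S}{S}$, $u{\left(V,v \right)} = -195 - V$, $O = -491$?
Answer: $- \frac{491}{324032} \approx -0.0015153$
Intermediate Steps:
$d{\left(S \right)} = 1 + \frac{463}{S}$ ($d{\left(S \right)} = \frac{463}{S} + 1 = 1 + \frac{463}{S}$)
$Y = \frac{28}{491}$ ($Y = \frac{463 - 491}{-491} = \left(- \frac{1}{491}\right) \left(-28\right) = \frac{28}{491} \approx 0.057027$)
$\frac{1}{u{\left(465,876 \right)} + Y} = \frac{1}{\left(-195 - 465\right) + \frac{28}{491}} = \frac{1}{-660 + \frac{28}{491}} = \frac{1}{- \frac{324032}{491}} = - \frac{491}{324032}$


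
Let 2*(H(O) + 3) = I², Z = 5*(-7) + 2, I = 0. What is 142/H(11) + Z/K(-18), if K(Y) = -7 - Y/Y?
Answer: -1037/24 ≈ -43.208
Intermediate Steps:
Z = -33 (Z = -35 + 2 = -33)
K(Y) = -8 (K(Y) = -7 - 1*1 = -7 - 1 = -8)
H(O) = -3 (H(O) = -3 + (½)*0² = -3 + (½)*0 = -3 + 0 = -3)
142/H(11) + Z/K(-18) = 142/(-3) - 33/(-8) = 142*(-⅓) - 33*(-⅛) = -142/3 + 33/8 = -1037/24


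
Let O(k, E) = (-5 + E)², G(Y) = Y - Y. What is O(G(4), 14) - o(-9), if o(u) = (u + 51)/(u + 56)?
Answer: 3765/47 ≈ 80.106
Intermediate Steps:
G(Y) = 0
o(u) = (51 + u)/(56 + u)
O(G(4), 14) - o(-9) = (-5 + 14)² - (51 - 9)/(56 - 9) = 9² - 42/47 = 81 - 42/47 = 3765/47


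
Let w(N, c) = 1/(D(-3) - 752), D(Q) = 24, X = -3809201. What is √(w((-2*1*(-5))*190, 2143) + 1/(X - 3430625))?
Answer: 3*I*√265013997245998/1317648332 ≈ 0.037064*I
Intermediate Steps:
w(N, c) = -1/728 (w(N, c) = 1/(24 - 752) = 1/(-728) = -1/728)
√(w((-2*1*(-5))*190, 2143) + 1/(X - 3430625)) = √(-1/728 + 1/(-3809201 - 3430625)) = √(-1/728 + 1/(-7239826)) = √(-1/728 - 1/7239826) = √(-3620277/2635296664) = 3*I*√265013997245998/1317648332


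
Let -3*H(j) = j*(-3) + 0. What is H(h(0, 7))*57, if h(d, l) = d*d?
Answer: 0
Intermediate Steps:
h(d, l) = d**2
H(j) = j (H(j) = -(j*(-3) + 0)/3 = -(-3*j + 0)/3 = -(-1)*j = j)
H(h(0, 7))*57 = 0**2*57 = 0*57 = 0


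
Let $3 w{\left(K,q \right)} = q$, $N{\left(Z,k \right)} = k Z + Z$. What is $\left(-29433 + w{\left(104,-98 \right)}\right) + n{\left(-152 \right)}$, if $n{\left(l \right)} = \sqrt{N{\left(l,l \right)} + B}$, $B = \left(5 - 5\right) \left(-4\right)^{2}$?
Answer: $- \frac{88397}{3} + 2 \sqrt{5738} \approx -29314.0$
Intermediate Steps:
$N{\left(Z,k \right)} = Z + Z k$ ($N{\left(Z,k \right)} = Z k + Z = Z + Z k$)
$w{\left(K,q \right)} = \frac{q}{3}$
$B = 0$ ($B = 0 \cdot 16 = 0$)
$n{\left(l \right)} = \sqrt{l \left(1 + l\right)}$ ($n{\left(l \right)} = \sqrt{l \left(1 + l\right) + 0} = \sqrt{l \left(1 + l\right)}$)
$\left(-29433 + w{\left(104,-98 \right)}\right) + n{\left(-152 \right)} = \left(-29433 + \frac{1}{3} \left(-98\right)\right) + \sqrt{- 152 \left(1 - 152\right)} = \left(-29433 - \frac{98}{3}\right) + \sqrt{\left(-152\right) \left(-151\right)} = - \frac{88397}{3} + \sqrt{22952} = - \frac{88397}{3} + 2 \sqrt{5738}$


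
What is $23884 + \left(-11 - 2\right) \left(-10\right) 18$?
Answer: $26224$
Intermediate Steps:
$23884 + \left(-11 - 2\right) \left(-10\right) 18 = 23884 + \left(-13\right) \left(-10\right) 18 = 23884 + 130 \cdot 18 = 23884 + 2340 = 26224$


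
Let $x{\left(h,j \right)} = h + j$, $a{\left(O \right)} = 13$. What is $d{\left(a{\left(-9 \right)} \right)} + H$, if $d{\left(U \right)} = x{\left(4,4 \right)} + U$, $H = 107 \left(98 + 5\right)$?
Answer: $11042$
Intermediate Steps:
$H = 11021$ ($H = 107 \cdot 103 = 11021$)
$d{\left(U \right)} = 8 + U$ ($d{\left(U \right)} = \left(4 + 4\right) + U = 8 + U$)
$d{\left(a{\left(-9 \right)} \right)} + H = \left(8 + 13\right) + 11021 = 21 + 11021 = 11042$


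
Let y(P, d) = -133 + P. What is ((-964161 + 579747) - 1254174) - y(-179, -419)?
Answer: -1638276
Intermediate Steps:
((-964161 + 579747) - 1254174) - y(-179, -419) = ((-964161 + 579747) - 1254174) - (-133 - 179) = (-384414 - 1254174) - 1*(-312) = -1638588 + 312 = -1638276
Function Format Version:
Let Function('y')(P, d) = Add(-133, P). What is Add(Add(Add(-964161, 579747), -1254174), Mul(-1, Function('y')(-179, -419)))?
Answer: -1638276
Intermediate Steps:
Add(Add(Add(-964161, 579747), -1254174), Mul(-1, Function('y')(-179, -419))) = Add(Add(Add(-964161, 579747), -1254174), Mul(-1, Add(-133, -179))) = Add(Add(-384414, -1254174), Mul(-1, -312)) = Add(-1638588, 312) = -1638276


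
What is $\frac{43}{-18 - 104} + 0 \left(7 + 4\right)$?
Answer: $- \frac{43}{122} \approx -0.35246$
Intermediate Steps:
$\frac{43}{-18 - 104} + 0 \left(7 + 4\right) = \frac{43}{-122} + 0 \cdot 11 = 43 \left(- \frac{1}{122}\right) + 0 = - \frac{43}{122} + 0 = - \frac{43}{122}$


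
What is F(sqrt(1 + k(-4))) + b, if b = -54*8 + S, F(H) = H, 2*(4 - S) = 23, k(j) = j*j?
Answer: -879/2 + sqrt(17) ≈ -435.38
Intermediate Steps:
k(j) = j**2
S = -15/2 (S = 4 - 1/2*23 = 4 - 23/2 = -15/2 ≈ -7.5000)
b = -879/2 (b = -54*8 - 15/2 = -432 - 15/2 = -879/2 ≈ -439.50)
F(sqrt(1 + k(-4))) + b = sqrt(1 + (-4)**2) - 879/2 = sqrt(1 + 16) - 879/2 = sqrt(17) - 879/2 = -879/2 + sqrt(17)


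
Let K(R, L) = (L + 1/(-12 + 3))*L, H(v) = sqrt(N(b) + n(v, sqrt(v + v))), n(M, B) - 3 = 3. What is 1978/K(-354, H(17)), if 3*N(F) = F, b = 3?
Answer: 80109/283 + 8901*sqrt(7)/1981 ≈ 294.96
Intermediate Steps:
N(F) = F/3
n(M, B) = 6 (n(M, B) = 3 + 3 = 6)
H(v) = sqrt(7) (H(v) = sqrt((1/3)*3 + 6) = sqrt(1 + 6) = sqrt(7))
K(R, L) = L*(-1/9 + L) (K(R, L) = (L + 1/(-9))*L = (L - 1/9)*L = (-1/9 + L)*L = L*(-1/9 + L))
1978/K(-354, H(17)) = 1978/((sqrt(7)*(-1/9 + sqrt(7)))) = 1978*(sqrt(7)/(7*(-1/9 + sqrt(7)))) = 1978*sqrt(7)/(7*(-1/9 + sqrt(7)))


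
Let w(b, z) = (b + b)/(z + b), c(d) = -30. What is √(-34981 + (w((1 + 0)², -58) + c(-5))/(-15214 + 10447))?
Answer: I*√286965473929757/90573 ≈ 187.03*I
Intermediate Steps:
w(b, z) = 2*b/(b + z) (w(b, z) = (2*b)/(b + z) = 2*b/(b + z))
√(-34981 + (w((1 + 0)², -58) + c(-5))/(-15214 + 10447)) = √(-34981 + (2*(1 + 0)²/((1 + 0)² - 58) - 30)/(-15214 + 10447)) = √(-34981 + (2*1²/(1² - 58) - 30)/(-4767)) = √(-34981 + (2*1/(1 - 58) - 30)*(-1/4767)) = √(-34981 + (2*1/(-57) - 30)*(-1/4767)) = √(-34981 + (2*1*(-1/57) - 30)*(-1/4767)) = √(-34981 + (-2/57 - 30)*(-1/4767)) = √(-34981 - 1712/57*(-1/4767)) = √(-34981 + 1712/271719) = √(-9505000627/271719) = I*√286965473929757/90573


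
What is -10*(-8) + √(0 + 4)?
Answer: 82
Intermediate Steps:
-10*(-8) + √(0 + 4) = 80 + √4 = 80 + 2 = 82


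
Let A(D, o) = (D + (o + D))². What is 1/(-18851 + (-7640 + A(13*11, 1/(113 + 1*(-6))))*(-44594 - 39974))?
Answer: -11449/71804642346531 ≈ -1.5945e-10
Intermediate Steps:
A(D, o) = (o + 2*D)² (A(D, o) = (D + (D + o))² = (o + 2*D)²)
1/(-18851 + (-7640 + A(13*11, 1/(113 + 1*(-6))))*(-44594 - 39974)) = 1/(-18851 + (-7640 + (1/(113 + 1*(-6)) + 2*(13*11))²)*(-44594 - 39974)) = 1/(-18851 + (-7640 + (1/(113 - 6) + 2*143)²)*(-84568)) = 1/(-18851 + (-7640 + (1/107 + 286)²)*(-84568)) = 1/(-18851 + (-7640 + (30603/107)²)*(-84568)) = 1/(-18851 + (-7640 + 936543609/11449)*(-84568)) = 1/(-18851 + (849073249/11449)*(-84568)) = 1/(-18851 - 71804426521432/11449) = 1/(-71804642346531/11449) = -11449/71804642346531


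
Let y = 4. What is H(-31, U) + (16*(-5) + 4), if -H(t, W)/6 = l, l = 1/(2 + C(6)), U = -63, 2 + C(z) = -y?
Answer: -149/2 ≈ -74.500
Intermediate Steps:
C(z) = -6 (C(z) = -2 - 1*4 = -2 - 4 = -6)
l = -¼ (l = 1/(2 - 6) = 1/(-4) = -¼ ≈ -0.25000)
H(t, W) = 3/2 (H(t, W) = -6*(-¼) = 3/2)
H(-31, U) + (16*(-5) + 4) = 3/2 + (16*(-5) + 4) = 3/2 + (-80 + 4) = 3/2 - 76 = -149/2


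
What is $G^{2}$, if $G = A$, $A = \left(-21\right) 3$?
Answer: $3969$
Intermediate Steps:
$A = -63$
$G = -63$
$G^{2} = \left(-63\right)^{2} = 3969$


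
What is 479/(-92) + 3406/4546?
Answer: -932091/209116 ≈ -4.4573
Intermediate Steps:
479/(-92) + 3406/4546 = 479*(-1/92) + 3406*(1/4546) = -479/92 + 1703/2273 = -932091/209116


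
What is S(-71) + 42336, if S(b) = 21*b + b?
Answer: 40774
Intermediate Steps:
S(b) = 22*b
S(-71) + 42336 = 22*(-71) + 42336 = -1562 + 42336 = 40774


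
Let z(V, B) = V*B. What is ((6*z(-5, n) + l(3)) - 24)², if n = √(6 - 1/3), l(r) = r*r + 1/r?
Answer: 47836/9 + 880*√51/3 ≈ 7409.9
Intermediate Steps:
l(r) = 1/r + r² (l(r) = r² + 1/r = 1/r + r²)
n = √51/3 (n = √(6 - 1*⅓) = √(6 - ⅓) = √(17/3) = √51/3 ≈ 2.3805)
z(V, B) = B*V
((6*z(-5, n) + l(3)) - 24)² = ((6*((√51/3)*(-5)) + (1 + 3³)/3) - 24)² = ((6*(-5*√51/3) + (1 + 27)/3) - 24)² = ((-10*√51 + (⅓)*28) - 24)² = ((-10*√51 + 28/3) - 24)² = ((28/3 - 10*√51) - 24)² = (-44/3 - 10*√51)²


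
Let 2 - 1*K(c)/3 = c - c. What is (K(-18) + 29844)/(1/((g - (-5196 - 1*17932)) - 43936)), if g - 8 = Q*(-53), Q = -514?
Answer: 192293700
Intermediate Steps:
K(c) = 6 (K(c) = 6 - 3*(c - c) = 6 - 3*0 = 6 + 0 = 6)
g = 27250 (g = 8 - 514*(-53) = 8 + 27242 = 27250)
(K(-18) + 29844)/(1/((g - (-5196 - 1*17932)) - 43936)) = (6 + 29844)/(1/((27250 - (-5196 - 1*17932)) - 43936)) = 29850/(1/((27250 - (-5196 - 17932)) - 43936)) = 29850/(1/((27250 - 1*(-23128)) - 43936)) = 29850/(1/((27250 + 23128) - 43936)) = 29850/(1/(50378 - 43936)) = 29850/(1/6442) = 29850*6442 = 192293700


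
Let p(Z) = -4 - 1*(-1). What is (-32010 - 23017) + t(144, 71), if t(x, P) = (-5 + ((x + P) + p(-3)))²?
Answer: -12178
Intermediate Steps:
p(Z) = -3 (p(Z) = -4 + 1 = -3)
t(x, P) = (-8 + P + x)² (t(x, P) = (-5 + ((x + P) - 3))² = (-5 + ((P + x) - 3))² = (-5 + (-3 + P + x))² = (-8 + P + x)²)
(-32010 - 23017) + t(144, 71) = (-32010 - 23017) + (-8 + 71 + 144)² = -55027 + 207² = -55027 + 42849 = -12178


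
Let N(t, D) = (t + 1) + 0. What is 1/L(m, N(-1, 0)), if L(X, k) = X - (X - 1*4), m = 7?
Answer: ¼ ≈ 0.25000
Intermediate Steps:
N(t, D) = 1 + t (N(t, D) = (1 + t) + 0 = 1 + t)
L(X, k) = 4 (L(X, k) = X - (X - 4) = X - (-4 + X) = X + (4 - X) = 4)
1/L(m, N(-1, 0)) = 1/4 = ¼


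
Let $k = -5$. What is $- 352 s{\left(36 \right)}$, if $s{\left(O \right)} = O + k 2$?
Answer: $-9152$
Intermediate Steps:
$s{\left(O \right)} = -10 + O$ ($s{\left(O \right)} = O - 10 = -10 + O$)
$- 352 s{\left(36 \right)} = - 352 \left(-10 + 36\right) = \left(-352\right) 26 = -9152$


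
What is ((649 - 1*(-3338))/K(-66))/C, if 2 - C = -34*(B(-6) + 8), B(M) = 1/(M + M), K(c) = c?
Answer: -3987/17897 ≈ -0.22277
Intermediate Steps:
B(M) = 1/(2*M)
C = 1627/6 (C = 2 - (-34)*((½)/(-6) + 8) = 2 - (-34)*((½)*(-⅙) + 8) = 2 - (-34)*(-1/12 + 8) = 2 - (-34)*95/12 = 2 - 1*(-1615/6) = 2 + 1615/6 = 1627/6 ≈ 271.17)
((649 - 1*(-3338))/K(-66))/C = ((649 - 1*(-3338))/(-66))/(1627/6) = ((649 + 3338)*(-1/66))*(6/1627) = (3987*(-1/66))*(6/1627) = -1329/22*6/1627 = -3987/17897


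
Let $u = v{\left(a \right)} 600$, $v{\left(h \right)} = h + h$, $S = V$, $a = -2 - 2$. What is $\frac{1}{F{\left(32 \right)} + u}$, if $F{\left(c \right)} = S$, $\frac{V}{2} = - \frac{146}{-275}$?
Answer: $- \frac{275}{1319708} \approx -0.00020838$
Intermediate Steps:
$a = -4$ ($a = -2 - 2 = -4$)
$V = \frac{292}{275}$ ($V = 2 \left(- \frac{146}{-275}\right) = 2 \left(\left(-146\right) \left(- \frac{1}{275}\right)\right) = 2 \cdot \frac{146}{275} = \frac{292}{275} \approx 1.0618$)
$S = \frac{292}{275} \approx 1.0618$
$v{\left(h \right)} = 2 h$
$F{\left(c \right)} = \frac{292}{275}$
$u = -4800$ ($u = 2 \left(-4\right) 600 = \left(-8\right) 600 = -4800$)
$\frac{1}{F{\left(32 \right)} + u} = \frac{1}{\frac{292}{275} - 4800} = \frac{1}{- \frac{1319708}{275}} = - \frac{275}{1319708}$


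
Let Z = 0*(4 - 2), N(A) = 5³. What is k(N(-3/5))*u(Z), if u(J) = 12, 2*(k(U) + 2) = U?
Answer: 726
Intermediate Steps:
N(A) = 125
k(U) = -2 + U/2
Z = 0 (Z = 0*2 = 0)
k(N(-3/5))*u(Z) = (-2 + (½)*125)*12 = (-2 + 125/2)*12 = (121/2)*12 = 726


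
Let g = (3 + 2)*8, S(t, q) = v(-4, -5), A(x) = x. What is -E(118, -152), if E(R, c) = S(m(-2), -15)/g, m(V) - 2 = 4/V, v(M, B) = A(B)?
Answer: ⅛ ≈ 0.12500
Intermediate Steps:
v(M, B) = B
m(V) = 2 + 4/V
S(t, q) = -5
g = 40 (g = 5*8 = 40)
E(R, c) = -⅛ (E(R, c) = -5/40 = -5*1/40 = -⅛)
-E(118, -152) = -1*(-⅛) = ⅛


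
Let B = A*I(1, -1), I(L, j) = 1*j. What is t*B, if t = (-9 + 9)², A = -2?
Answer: 0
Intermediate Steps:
I(L, j) = j
t = 0 (t = 0² = 0)
B = 2 (B = -2*(-1) = 2)
t*B = 0*2 = 0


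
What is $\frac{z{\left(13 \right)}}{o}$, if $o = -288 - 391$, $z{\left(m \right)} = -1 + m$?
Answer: $- \frac{12}{679} \approx -0.017673$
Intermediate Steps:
$o = -679$ ($o = -288 - 391 = -679$)
$\frac{z{\left(13 \right)}}{o} = \frac{-1 + 13}{-679} = 12 \left(- \frac{1}{679}\right) = - \frac{12}{679}$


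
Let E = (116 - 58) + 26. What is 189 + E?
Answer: 273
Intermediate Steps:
E = 84 (E = 58 + 26 = 84)
189 + E = 189 + 84 = 273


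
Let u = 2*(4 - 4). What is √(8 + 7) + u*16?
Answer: √15 ≈ 3.8730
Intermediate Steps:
u = 0 (u = 2*0 = 0)
√(8 + 7) + u*16 = √(8 + 7) + 0*16 = √15 + 0 = √15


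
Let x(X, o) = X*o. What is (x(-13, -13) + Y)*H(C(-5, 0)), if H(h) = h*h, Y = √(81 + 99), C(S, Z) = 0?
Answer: 0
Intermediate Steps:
Y = 6*√5 (Y = √180 = 6*√5 ≈ 13.416)
H(h) = h²
(x(-13, -13) + Y)*H(C(-5, 0)) = (-13*(-13) + 6*√5)*0² = (169 + 6*√5)*0 = 0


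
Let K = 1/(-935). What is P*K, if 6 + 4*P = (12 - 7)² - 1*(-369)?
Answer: -97/935 ≈ -0.10374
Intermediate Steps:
K = -1/935 ≈ -0.0010695
P = 97 (P = -3/2 + ((12 - 7)² - 1*(-369))/4 = -3/2 + (5² + 369)/4 = -3/2 + (25 + 369)/4 = -3/2 + (¼)*394 = -3/2 + 197/2 = 97)
P*K = 97*(-1/935) = -97/935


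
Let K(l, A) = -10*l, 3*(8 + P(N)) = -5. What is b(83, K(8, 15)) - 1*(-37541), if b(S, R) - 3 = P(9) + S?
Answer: 112852/3 ≈ 37617.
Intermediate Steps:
P(N) = -29/3 (P(N) = -8 + (⅓)*(-5) = -8 - 5/3 = -29/3)
b(S, R) = -20/3 + S (b(S, R) = 3 + (-29/3 + S) = -20/3 + S)
b(83, K(8, 15)) - 1*(-37541) = (-20/3 + 83) - 1*(-37541) = 229/3 + 37541 = 112852/3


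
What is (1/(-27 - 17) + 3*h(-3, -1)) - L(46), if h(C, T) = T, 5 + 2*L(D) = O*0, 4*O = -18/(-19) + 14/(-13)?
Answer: -23/44 ≈ -0.52273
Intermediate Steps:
O = -8/247 (O = (-18/(-19) + 14/(-13))/4 = (-18*(-1/19) + 14*(-1/13))/4 = (18/19 - 14/13)/4 = (¼)*(-32/247) = -8/247 ≈ -0.032389)
L(D) = -5/2 (L(D) = -5/2 + (-8/247*0)/2 = -5/2 + (½)*0 = -5/2 + 0 = -5/2)
(1/(-27 - 17) + 3*h(-3, -1)) - L(46) = (1/(-27 - 17) + 3*(-1)) - 1*(-5/2) = (1/(-44) - 3) + 5/2 = (-1/44 - 3) + 5/2 = -133/44 + 5/2 = -23/44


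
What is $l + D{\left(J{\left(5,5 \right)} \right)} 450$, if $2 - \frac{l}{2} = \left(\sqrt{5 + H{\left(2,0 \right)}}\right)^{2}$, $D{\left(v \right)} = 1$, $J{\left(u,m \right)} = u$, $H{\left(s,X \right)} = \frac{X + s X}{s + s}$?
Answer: $444$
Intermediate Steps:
$H{\left(s,X \right)} = \frac{X + X s}{2 s}$
$l = -6$ ($l = 4 - 2 \left(\sqrt{5 + \frac{1}{2} \cdot 0 \cdot \frac{1}{2} \left(1 + 2\right)}\right)^{2} = 4 - 2 \left(\sqrt{5 + \frac{1}{2} \cdot 0 \cdot \frac{1}{2} \cdot 3}\right)^{2} = 4 - 2 \left(\sqrt{5 + 0}\right)^{2} = 4 - 2 \left(\sqrt{5}\right)^{2} = 4 - 10 = -6$)
$l + D{\left(J{\left(5,5 \right)} \right)} 450 = -6 + 1 \cdot 450 = -6 + 450 = 444$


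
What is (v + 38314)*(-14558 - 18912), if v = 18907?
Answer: -1915186870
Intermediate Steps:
(v + 38314)*(-14558 - 18912) = (18907 + 38314)*(-14558 - 18912) = 57221*(-33470) = -1915186870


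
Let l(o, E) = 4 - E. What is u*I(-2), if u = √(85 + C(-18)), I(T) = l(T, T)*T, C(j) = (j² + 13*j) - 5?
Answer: -12*√170 ≈ -156.46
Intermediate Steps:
C(j) = -5 + j² + 13*j
I(T) = T*(4 - T) (I(T) = (4 - T)*T = T*(4 - T))
u = √170 (u = √(85 + (-5 + (-18)² + 13*(-18))) = √(85 + (-5 + 324 - 234)) = √(85 + 85) = √170 ≈ 13.038)
u*I(-2) = √170*(-2*(4 - 1*(-2))) = √170*(-2*(4 + 2)) = √170*(-2*6) = √170*(-12) = -12*√170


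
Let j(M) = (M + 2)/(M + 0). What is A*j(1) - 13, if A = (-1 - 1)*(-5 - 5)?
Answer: 47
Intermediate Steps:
j(M) = (2 + M)/M
A = 20 (A = -2*(-10) = 20)
A*j(1) - 13 = 20*((2 + 1)/1) - 13 = 20*(1*3) - 13 = 20*3 - 13 = 60 - 13 = 47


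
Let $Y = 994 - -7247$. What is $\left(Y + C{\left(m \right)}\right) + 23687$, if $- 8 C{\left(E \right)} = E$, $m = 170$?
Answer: $\frac{127627}{4} \approx 31907.0$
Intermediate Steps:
$Y = 8241$ ($Y = 994 + 7247 = 8241$)
$C{\left(E \right)} = - \frac{E}{8}$
$\left(Y + C{\left(m \right)}\right) + 23687 = \left(8241 - \frac{85}{4}\right) + 23687 = \frac{32879}{4} + 23687 = \frac{127627}{4}$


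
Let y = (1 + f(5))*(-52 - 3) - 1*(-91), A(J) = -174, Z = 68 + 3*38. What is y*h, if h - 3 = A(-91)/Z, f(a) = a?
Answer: -44454/91 ≈ -488.51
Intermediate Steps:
Z = 182 (Z = 68 + 114 = 182)
y = -239 (y = (1 + 5)*(-52 - 3) - 1*(-91) = 6*(-55) + 91 = -330 + 91 = -239)
h = 186/91 (h = 3 - 174/182 = 3 - 174*1/182 = 3 - 87/91 = 186/91 ≈ 2.0440)
y*h = -239*186/91 = -44454/91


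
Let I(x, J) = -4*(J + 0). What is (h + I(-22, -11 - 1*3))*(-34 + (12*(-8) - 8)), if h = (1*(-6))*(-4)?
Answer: -11040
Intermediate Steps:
h = 24 (h = -6*(-4) = 24)
I(x, J) = -4*J
(h + I(-22, -11 - 1*3))*(-34 + (12*(-8) - 8)) = (24 - 4*(-11 - 1*3))*(-34 + (12*(-8) - 8)) = (24 - 4*(-11 - 3))*(-34 + (-96 - 8)) = (24 - 4*(-14))*(-34 - 104) = (24 + 56)*(-138) = 80*(-138) = -11040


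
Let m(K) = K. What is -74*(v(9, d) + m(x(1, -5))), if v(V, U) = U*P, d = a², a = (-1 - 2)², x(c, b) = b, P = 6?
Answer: -35594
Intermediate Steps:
a = 9 (a = (-3)² = 9)
d = 81 (d = 9² = 81)
v(V, U) = 6*U (v(V, U) = U*6 = 6*U)
-74*(v(9, d) + m(x(1, -5))) = -74*(6*81 - 5) = -74*(486 - 5) = -74*481 = -35594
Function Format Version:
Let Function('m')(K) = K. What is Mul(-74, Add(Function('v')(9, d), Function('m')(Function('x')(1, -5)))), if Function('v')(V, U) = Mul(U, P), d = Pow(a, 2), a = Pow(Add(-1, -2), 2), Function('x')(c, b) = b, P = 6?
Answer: -35594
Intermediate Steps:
a = 9 (a = Pow(-3, 2) = 9)
d = 81 (d = Pow(9, 2) = 81)
Function('v')(V, U) = Mul(6, U) (Function('v')(V, U) = Mul(U, 6) = Mul(6, U))
Mul(-74, Add(Function('v')(9, d), Function('m')(Function('x')(1, -5)))) = Mul(-74, Add(Mul(6, 81), -5)) = Mul(-74, Add(486, -5)) = Mul(-74, 481) = -35594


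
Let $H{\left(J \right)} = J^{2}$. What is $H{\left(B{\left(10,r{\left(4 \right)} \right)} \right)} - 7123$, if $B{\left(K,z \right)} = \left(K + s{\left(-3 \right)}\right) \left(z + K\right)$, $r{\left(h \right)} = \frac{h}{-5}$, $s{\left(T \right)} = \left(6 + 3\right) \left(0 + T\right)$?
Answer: $\frac{433449}{25} \approx 17338.0$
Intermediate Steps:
$s{\left(T \right)} = 9 T$
$r{\left(h \right)} = - \frac{h}{5}$ ($r{\left(h \right)} = h \left(- \frac{1}{5}\right) = - \frac{h}{5}$)
$B{\left(K,z \right)} = \left(-27 + K\right) \left(K + z\right)$ ($B{\left(K,z \right)} = \left(K + 9 \left(-3\right)\right) \left(z + K\right) = \left(K - 27\right) \left(K + z\right) = \left(-27 + K\right) \left(K + z\right)$)
$H{\left(B{\left(10,r{\left(4 \right)} \right)} \right)} - 7123 = \left(10^{2} - 270 - 27 \left(\left(- \frac{1}{5}\right) 4\right) + 10 \left(\left(- \frac{1}{5}\right) 4\right)\right)^{2} - 7123 = \left(100 - 270 - - \frac{108}{5} + 10 \left(- \frac{4}{5}\right)\right)^{2} - 7123 = \left(100 - 270 + \frac{108}{5} - 8\right)^{2} - 7123 = \left(- \frac{782}{5}\right)^{2} - 7123 = \frac{611524}{25} - 7123 = \frac{433449}{25}$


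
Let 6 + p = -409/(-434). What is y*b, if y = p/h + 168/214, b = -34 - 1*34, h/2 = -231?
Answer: -290318129/5363589 ≈ -54.128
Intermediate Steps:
h = -462 (h = 2*(-231) = -462)
b = -68 (b = -34 - 34 = -68)
p = -2195/434 (p = -6 - 409/(-434) = -6 - 409*(-1/434) = -6 + 409/434 = -2195/434 ≈ -5.0576)
y = 17077537/21454356 (y = -2195/434/(-462) + 168/214 = -2195/434*(-1/462) + 168*(1/214) = 2195/200508 + 84/107 = 17077537/21454356 ≈ 0.79599)
y*b = (17077537/21454356)*(-68) = -290318129/5363589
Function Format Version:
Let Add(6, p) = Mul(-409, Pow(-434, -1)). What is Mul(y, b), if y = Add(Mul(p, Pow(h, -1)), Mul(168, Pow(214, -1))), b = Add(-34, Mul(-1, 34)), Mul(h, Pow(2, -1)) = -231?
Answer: Rational(-290318129, 5363589) ≈ -54.128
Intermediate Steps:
h = -462 (h = Mul(2, -231) = -462)
b = -68 (b = Add(-34, -34) = -68)
p = Rational(-2195, 434) (p = Add(-6, Mul(-409, Pow(-434, -1))) = Add(-6, Mul(-409, Rational(-1, 434))) = Add(-6, Rational(409, 434)) = Rational(-2195, 434) ≈ -5.0576)
y = Rational(17077537, 21454356) (y = Add(Mul(Rational(-2195, 434), Pow(-462, -1)), Mul(168, Pow(214, -1))) = Add(Mul(Rational(-2195, 434), Rational(-1, 462)), Mul(168, Rational(1, 214))) = Add(Rational(2195, 200508), Rational(84, 107)) = Rational(17077537, 21454356) ≈ 0.79599)
Mul(y, b) = Mul(Rational(17077537, 21454356), -68) = Rational(-290318129, 5363589)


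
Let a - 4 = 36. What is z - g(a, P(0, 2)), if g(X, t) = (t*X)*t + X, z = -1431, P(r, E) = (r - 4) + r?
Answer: -2111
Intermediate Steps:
a = 40 (a = 4 + 36 = 40)
P(r, E) = -4 + 2*r (P(r, E) = (-4 + r) + r = -4 + 2*r)
g(X, t) = X + X*t**2 (g(X, t) = (X*t)*t + X = X*t**2 + X = X + X*t**2)
z - g(a, P(0, 2)) = -1431 - 40*(1 + (-4 + 2*0)**2) = -1431 - 40*(1 + (-4 + 0)**2) = -1431 - 40*(1 + (-4)**2) = -1431 - 40*(1 + 16) = -1431 - 40*17 = -1431 - 1*680 = -1431 - 680 = -2111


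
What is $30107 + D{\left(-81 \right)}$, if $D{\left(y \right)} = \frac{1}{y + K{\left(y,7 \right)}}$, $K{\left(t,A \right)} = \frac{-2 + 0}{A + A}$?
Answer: $\frac{17100769}{568} \approx 30107.0$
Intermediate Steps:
$K{\left(t,A \right)} = - \frac{1}{A}$ ($K{\left(t,A \right)} = - \frac{2}{2 A} = - 2 \frac{1}{2 A} = - \frac{1}{A}$)
$D{\left(y \right)} = \frac{1}{- \frac{1}{7} + y}$ ($D{\left(y \right)} = \frac{1}{y - \frac{1}{7}} = \frac{1}{- \frac{1}{7} + y}$)
$30107 + D{\left(-81 \right)} = 30107 + \frac{7}{-1 + 7 \left(-81\right)} = 30107 + \frac{7}{-1 - 567} = 30107 + \frac{7}{-568} = 30107 + 7 \left(- \frac{1}{568}\right) = 30107 - \frac{7}{568} = \frac{17100769}{568}$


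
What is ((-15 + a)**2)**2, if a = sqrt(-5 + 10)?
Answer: (15 - sqrt(5))**4 ≈ 26542.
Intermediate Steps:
a = sqrt(5) ≈ 2.2361
((-15 + a)**2)**2 = ((-15 + sqrt(5))**2)**2 = (-15 + sqrt(5))**4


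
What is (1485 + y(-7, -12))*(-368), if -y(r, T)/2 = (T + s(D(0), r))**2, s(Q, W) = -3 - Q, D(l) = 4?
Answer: -280784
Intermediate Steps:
y(r, T) = -2*(-7 + T)**2 (y(r, T) = -2*(T + (-3 - 1*4))**2 = -2*(T + (-3 - 4))**2 = -2*(T - 7)**2 = -2*(-7 + T)**2)
(1485 + y(-7, -12))*(-368) = (1485 - 2*(-7 - 12)**2)*(-368) = (1485 - 2*(-19)**2)*(-368) = (1485 - 2*361)*(-368) = (1485 - 722)*(-368) = 763*(-368) = -280784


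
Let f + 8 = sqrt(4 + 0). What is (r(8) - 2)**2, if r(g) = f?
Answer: 64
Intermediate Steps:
f = -6 (f = -8 + sqrt(4 + 0) = -8 + sqrt(4) = -8 + 2 = -6)
r(g) = -6
(r(8) - 2)**2 = (-6 - 2)**2 = (-8)**2 = 64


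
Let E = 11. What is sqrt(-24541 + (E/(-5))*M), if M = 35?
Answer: I*sqrt(24618) ≈ 156.9*I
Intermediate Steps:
sqrt(-24541 + (E/(-5))*M) = sqrt(-24541 + (11/(-5))*35) = sqrt(-24541 + (11*(-1/5))*35) = sqrt(-24541 - 11/5*35) = sqrt(-24541 - 77) = sqrt(-24618) = I*sqrt(24618)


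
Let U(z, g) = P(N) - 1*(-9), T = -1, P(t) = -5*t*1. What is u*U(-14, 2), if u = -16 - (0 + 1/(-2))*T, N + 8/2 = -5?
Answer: -891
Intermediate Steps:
N = -9 (N = -4 - 5 = -9)
P(t) = -5*t
U(z, g) = 54 (U(z, g) = -5*(-9) - 1*(-9) = 45 + 9 = 54)
u = -33/2 (u = -16 - (0 + 1/(-2))*(-1) = -16 - (0 + 1*(-1/2))*(-1) = -16 - (0 - 1/2)*(-1) = -16 - (-1)*(-1)/2 = -16 - 1*1/2 = -16 - 1/2 = -33/2 ≈ -16.500)
u*U(-14, 2) = -33/2*54 = -891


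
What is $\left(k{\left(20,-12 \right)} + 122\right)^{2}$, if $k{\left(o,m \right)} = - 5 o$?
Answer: $484$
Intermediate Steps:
$\left(k{\left(20,-12 \right)} + 122\right)^{2} = \left(\left(-5\right) 20 + 122\right)^{2} = \left(-100 + 122\right)^{2} = 22^{2} = 484$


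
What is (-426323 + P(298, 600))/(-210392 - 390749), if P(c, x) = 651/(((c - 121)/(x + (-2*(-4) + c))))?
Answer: 24956455/35467319 ≈ 0.70365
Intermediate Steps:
P(c, x) = 651*(8 + c + x)/(-121 + c) (P(c, x) = 651/(((-121 + c)/(x + (8 + c)))) = 651/(((-121 + c)/(8 + c + x))) = 651*((8 + c + x)/(-121 + c)) = 651*(8 + c + x)/(-121 + c))
(-426323 + P(298, 600))/(-210392 - 390749) = (-426323 + 651*(8 + 298 + 600)/(-121 + 298))/(-210392 - 390749) = (-426323 + 651*906/177)/(-601141) = (-426323 + 651*(1/177)*906)*(-1/601141) = (-426323 + 196602/59)*(-1/601141) = -24956455/59*(-1/601141) = 24956455/35467319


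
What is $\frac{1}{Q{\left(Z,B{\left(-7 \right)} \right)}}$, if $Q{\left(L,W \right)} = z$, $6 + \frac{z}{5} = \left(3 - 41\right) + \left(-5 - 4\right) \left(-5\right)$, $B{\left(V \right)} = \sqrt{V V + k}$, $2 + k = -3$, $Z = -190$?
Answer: $\frac{1}{5} \approx 0.2$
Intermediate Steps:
$k = -5$ ($k = -2 - 3 = -5$)
$B{\left(V \right)} = \sqrt{-5 + V^{2}}$ ($B{\left(V \right)} = \sqrt{V V - 5} = \sqrt{V^{2} - 5} = \sqrt{-5 + V^{2}}$)
$z = 5$ ($z = -30 + 5 \left(\left(3 - 41\right) + \left(-5 - 4\right) \left(-5\right)\right) = -30 + 5 \left(-38 - -45\right) = -30 + 5 \left(-38 + 45\right) = -30 + 5 \cdot 7 = -30 + 35 = 5$)
$Q{\left(L,W \right)} = 5$
$\frac{1}{Q{\left(Z,B{\left(-7 \right)} \right)}} = \frac{1}{5}$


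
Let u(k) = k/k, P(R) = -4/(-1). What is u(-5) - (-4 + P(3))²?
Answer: 1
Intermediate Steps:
P(R) = 4 (P(R) = -4*(-1) = 4)
u(k) = 1
u(-5) - (-4 + P(3))² = 1 - (-4 + 4)² = 1 - 1*0² = 1 - 1*0 = 1 + 0 = 1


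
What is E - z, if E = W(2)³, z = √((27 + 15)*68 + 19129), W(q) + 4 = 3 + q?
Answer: 1 - √21985 ≈ -147.27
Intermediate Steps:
W(q) = -1 + q (W(q) = -4 + (3 + q) = -1 + q)
z = √21985 (z = √(42*68 + 19129) = √(2856 + 19129) = √21985 ≈ 148.27)
E = 1 (E = (-1 + 2)³ = 1³ = 1)
E - z = 1 - √21985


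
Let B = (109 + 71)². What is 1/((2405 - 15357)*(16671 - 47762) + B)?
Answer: 1/402723032 ≈ 2.4831e-9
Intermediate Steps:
B = 32400 (B = 180² = 32400)
1/((2405 - 15357)*(16671 - 47762) + B) = 1/((2405 - 15357)*(16671 - 47762) + 32400) = 1/(-12952*(-31091) + 32400) = 1/(402690632 + 32400) = 1/402723032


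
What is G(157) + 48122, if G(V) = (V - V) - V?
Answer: 47965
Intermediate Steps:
G(V) = -V (G(V) = 0 - V = -V)
G(157) + 48122 = -1*157 + 48122 = -157 + 48122 = 47965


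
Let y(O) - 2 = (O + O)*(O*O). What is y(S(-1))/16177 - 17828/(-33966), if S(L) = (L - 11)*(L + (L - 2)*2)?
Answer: 20276019808/274733991 ≈ 73.802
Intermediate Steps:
S(L) = (-11 + L)*(-4 + 3*L) (S(L) = (-11 + L)*(L + (-2 + L)*2) = (-11 + L)*(L + (-4 + 2*L)) = (-11 + L)*(-4 + 3*L))
y(O) = 2 + 2*O**3 (y(O) = 2 + (O + O)*(O*O) = 2 + (2*O)*O**2 = 2 + 2*O**3)
y(S(-1))/16177 - 17828/(-33966) = (2 + 2*(44 - 37*(-1) + 3*(-1)**2)**3)/16177 - 17828/(-33966) = (2 + 2*(44 + 37 + 3*1)**3)*(1/16177) - 17828*(-1/33966) = (2 + 2*(44 + 37 + 3)**3)*(1/16177) + 8914/16983 = (2 + 2*84**3)*(1/16177) + 8914/16983 = (2 + 2*592704)*(1/16177) + 8914/16983 = (2 + 1185408)*(1/16177) + 8914/16983 = 1185410*(1/16177) + 8914/16983 = 1185410/16177 + 8914/16983 = 20276019808/274733991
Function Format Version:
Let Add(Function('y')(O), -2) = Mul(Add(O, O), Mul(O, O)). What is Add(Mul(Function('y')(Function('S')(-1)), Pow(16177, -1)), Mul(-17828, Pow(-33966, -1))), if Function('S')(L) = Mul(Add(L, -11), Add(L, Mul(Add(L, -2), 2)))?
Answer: Rational(20276019808, 274733991) ≈ 73.802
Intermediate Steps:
Function('S')(L) = Mul(Add(-11, L), Add(-4, Mul(3, L))) (Function('S')(L) = Mul(Add(-11, L), Add(L, Mul(Add(-2, L), 2))) = Mul(Add(-11, L), Add(L, Add(-4, Mul(2, L)))) = Mul(Add(-11, L), Add(-4, Mul(3, L))))
Function('y')(O) = Add(2, Mul(2, Pow(O, 3))) (Function('y')(O) = Add(2, Mul(Add(O, O), Mul(O, O))) = Add(2, Mul(Mul(2, O), Pow(O, 2))) = Add(2, Mul(2, Pow(O, 3))))
Add(Mul(Function('y')(Function('S')(-1)), Pow(16177, -1)), Mul(-17828, Pow(-33966, -1))) = Add(Mul(Add(2, Mul(2, Pow(Add(44, Mul(-37, -1), Mul(3, Pow(-1, 2))), 3))), Pow(16177, -1)), Mul(-17828, Pow(-33966, -1))) = Add(Mul(Add(2, Mul(2, Pow(Add(44, 37, Mul(3, 1)), 3))), Rational(1, 16177)), Mul(-17828, Rational(-1, 33966))) = Add(Mul(Add(2, Mul(2, Pow(Add(44, 37, 3), 3))), Rational(1, 16177)), Rational(8914, 16983)) = Add(Mul(Add(2, Mul(2, Pow(84, 3))), Rational(1, 16177)), Rational(8914, 16983)) = Add(Mul(Add(2, Mul(2, 592704)), Rational(1, 16177)), Rational(8914, 16983)) = Add(Mul(Add(2, 1185408), Rational(1, 16177)), Rational(8914, 16983)) = Add(Mul(1185410, Rational(1, 16177)), Rational(8914, 16983)) = Add(Rational(1185410, 16177), Rational(8914, 16983)) = Rational(20276019808, 274733991)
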